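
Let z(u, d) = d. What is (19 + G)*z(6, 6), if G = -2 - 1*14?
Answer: 18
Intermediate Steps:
G = -16 (G = -2 - 14 = -16)
(19 + G)*z(6, 6) = (19 - 16)*6 = 3*6 = 18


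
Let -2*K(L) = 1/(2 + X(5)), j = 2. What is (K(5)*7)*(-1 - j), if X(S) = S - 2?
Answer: 21/10 ≈ 2.1000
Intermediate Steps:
X(S) = -2 + S
K(L) = -1/10 (K(L) = -1/(2*(2 + (-2 + 5))) = -1/(2*(2 + 3)) = -1/2/5 = -1/2*1/5 = -1/10)
(K(5)*7)*(-1 - j) = (-1/10*7)*(-1 - 1*2) = -7*(-1 - 2)/10 = -7/10*(-3) = 21/10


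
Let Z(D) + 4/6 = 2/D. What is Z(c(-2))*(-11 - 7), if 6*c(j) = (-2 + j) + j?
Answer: 48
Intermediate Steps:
c(j) = -1/3 + j/3 (c(j) = ((-2 + j) + j)/6 = (-2 + 2*j)/6 = -1/3 + j/3)
Z(D) = -2/3 + 2/D
Z(c(-2))*(-11 - 7) = (-2/3 + 2/(-1/3 + (1/3)*(-2)))*(-11 - 7) = (-2/3 + 2/(-1/3 - 2/3))*(-18) = (-2/3 + 2/(-1))*(-18) = (-2/3 + 2*(-1))*(-18) = (-2/3 - 2)*(-18) = -8/3*(-18) = 48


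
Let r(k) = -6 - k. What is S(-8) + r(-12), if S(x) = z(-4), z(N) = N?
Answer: 2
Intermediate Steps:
S(x) = -4
S(-8) + r(-12) = -4 + (-6 - 1*(-12)) = -4 + (-6 + 12) = -4 + 6 = 2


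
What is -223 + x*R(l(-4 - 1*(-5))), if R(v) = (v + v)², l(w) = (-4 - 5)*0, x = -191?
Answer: -223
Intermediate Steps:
l(w) = 0 (l(w) = -9*0 = 0)
R(v) = 4*v² (R(v) = (2*v)² = 4*v²)
-223 + x*R(l(-4 - 1*(-5))) = -223 - 764*0² = -223 - 764*0 = -223 - 191*0 = -223 + 0 = -223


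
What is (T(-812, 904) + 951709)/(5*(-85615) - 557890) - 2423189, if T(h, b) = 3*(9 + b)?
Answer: -2389180496833/985965 ≈ -2.4232e+6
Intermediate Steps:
T(h, b) = 27 + 3*b
(T(-812, 904) + 951709)/(5*(-85615) - 557890) - 2423189 = ((27 + 3*904) + 951709)/(5*(-85615) - 557890) - 2423189 = ((27 + 2712) + 951709)/(-428075 - 557890) - 2423189 = (2739 + 951709)/(-985965) - 2423189 = 954448*(-1/985965) - 2423189 = -954448/985965 - 2423189 = -2389180496833/985965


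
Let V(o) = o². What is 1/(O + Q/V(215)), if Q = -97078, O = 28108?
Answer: 46225/1299195222 ≈ 3.5580e-5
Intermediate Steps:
1/(O + Q/V(215)) = 1/(28108 - 97078/(215²)) = 1/(28108 - 97078/46225) = 1/(1299195222/46225) = 46225/1299195222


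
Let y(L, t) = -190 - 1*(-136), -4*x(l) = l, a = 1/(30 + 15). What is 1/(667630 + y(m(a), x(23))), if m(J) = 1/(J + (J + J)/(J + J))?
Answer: 1/667576 ≈ 1.4980e-6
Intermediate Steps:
a = 1/45 ≈ 0.022222
x(l) = -l/4
m(J) = 1/(1 + J) (m(J) = 1/(J + (2*J)/((2*J))) = 1/(J + (2*J)*(1/(2*J))) = 1/(J + 1) = 1/(1 + J))
y(L, t) = -54 (y(L, t) = -190 + 136 = -54)
1/(667630 + y(m(a), x(23))) = 1/(667630 - 54) = 1/667576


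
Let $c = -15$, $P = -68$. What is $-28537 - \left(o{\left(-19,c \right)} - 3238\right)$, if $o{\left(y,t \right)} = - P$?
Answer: $-25367$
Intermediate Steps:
$o{\left(y,t \right)} = 68$ ($o{\left(y,t \right)} = \left(-1\right) \left(-68\right) = 68$)
$-28537 - \left(o{\left(-19,c \right)} - 3238\right) = -28537 - \left(68 - 3238\right) = -28537 - -3170 = -28537 + 3170 = -25367$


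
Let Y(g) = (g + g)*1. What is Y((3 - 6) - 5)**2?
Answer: 256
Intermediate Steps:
Y(g) = 2*g (Y(g) = (2*g)*1 = 2*g)
Y((3 - 6) - 5)**2 = (2*((3 - 6) - 5))**2 = (2*(-3 - 5))**2 = (2*(-8))**2 = (-16)**2 = 256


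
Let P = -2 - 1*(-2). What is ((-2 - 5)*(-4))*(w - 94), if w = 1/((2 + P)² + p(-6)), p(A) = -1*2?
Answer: -2618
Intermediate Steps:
p(A) = -2
P = 0 (P = -2 + 2 = 0)
w = ½ (w = 1/((2 + 0)² - 2) = 1/(2² - 2) = 1/(4 - 2) = 1/2 = ½ ≈ 0.50000)
((-2 - 5)*(-4))*(w - 94) = ((-2 - 5)*(-4))*(½ - 94) = -7*(-4)*(-187/2) = 28*(-187/2) = -2618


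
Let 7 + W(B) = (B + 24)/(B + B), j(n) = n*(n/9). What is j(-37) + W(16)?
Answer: 5269/36 ≈ 146.36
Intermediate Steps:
j(n) = n²/9 (j(n) = n*(n*(⅑)) = n*(n/9) = n²/9)
W(B) = -7 + (24 + B)/(2*B) (W(B) = -7 + (B + 24)/(B + B) = -7 + (24 + B)/((2*B)) = -7 + (24 + B)*(1/(2*B)) = -7 + (24 + B)/(2*B))
j(-37) + W(16) = (⅑)*(-37)² + (-13/2 + 12/16) = (⅑)*1369 + (-13/2 + 12*(1/16)) = 1369/9 + (-13/2 + ¾) = 1369/9 - 23/4 = 5269/36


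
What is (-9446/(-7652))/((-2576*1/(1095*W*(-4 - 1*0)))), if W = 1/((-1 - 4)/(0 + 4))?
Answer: -1034337/615986 ≈ -1.6792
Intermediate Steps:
W = -4/5 (W = 1/(-5/4) = -4/5 ≈ -0.80000)
(-9446/(-7652))/((-2576*1/(1095*W*(-4 - 1*0)))) = (-9446/(-7652))/((-2576*(-1/(876*(-4 - 1*0))))) = (-9446*(-1/7652))/((-2576*(-1/(876*(-4 + 0))))) = 4723/(3826*((-2576/((-365*(-4*(-3))*(-4)/5))))) = 4723/(3826*((-2576/((-4380*(-4)/5))))) = 4723/(3826*((-2576/((-365*(-48/5)))))) = 4723/(3826*((-2576/3504))) = 4723/(3826*((-2576*1/3504))) = 4723/(3826*(-161/219)) = (4723/3826)*(-219/161) = -1034337/615986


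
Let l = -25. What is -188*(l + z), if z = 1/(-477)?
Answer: 2242088/477 ≈ 4700.4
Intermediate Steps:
z = -1/477 ≈ -0.0020964
-188*(l + z) = -188*(-25 - 1/477) = -188*(-11926/477) = 2242088/477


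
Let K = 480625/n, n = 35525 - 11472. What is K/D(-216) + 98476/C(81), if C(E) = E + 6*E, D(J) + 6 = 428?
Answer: 142834279513/822179646 ≈ 173.73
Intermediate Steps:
n = 24053
D(J) = 422 (D(J) = -6 + 428 = 422)
K = 480625/24053 ≈ 19.982
C(E) = 7*E
K/D(-216) + 98476/C(81) = (480625/24053)/422 + 98476/((7*81)) = (480625/24053)*(1/422) + 98476/567 = 480625/10150366 + 98476*(1/567) = 480625/10150366 + 14068/81 = 142834279513/822179646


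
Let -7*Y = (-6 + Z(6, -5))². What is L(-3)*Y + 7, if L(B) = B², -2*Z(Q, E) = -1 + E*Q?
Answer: -3053/28 ≈ -109.04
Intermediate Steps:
Z(Q, E) = ½ - E*Q/2 (Z(Q, E) = -(-1 + E*Q)/2 = ½ - E*Q/2)
Y = -361/28 (Y = -(-6 + (½ - ½*(-5)*6))²/7 = -(-6 + (½ + 15))²/7 = -(-6 + 31/2)²/7 = -(19/2)²/7 = -⅐*361/4 = -361/28 ≈ -12.893)
L(-3)*Y + 7 = (-3)²*(-361/28) + 7 = 9*(-361/28) + 7 = -3249/28 + 7 = -3053/28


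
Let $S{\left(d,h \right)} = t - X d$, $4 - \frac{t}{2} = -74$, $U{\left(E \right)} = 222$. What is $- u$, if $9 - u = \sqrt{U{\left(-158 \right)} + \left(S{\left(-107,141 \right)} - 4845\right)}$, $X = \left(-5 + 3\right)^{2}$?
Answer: $-9 + i \sqrt{4039} \approx -9.0 + 63.553 i$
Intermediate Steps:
$X = 4$ ($X = \left(-2\right)^{2} = 4$)
$t = 156$ ($t = 8 - -148 = 8 + 148 = 156$)
$S{\left(d,h \right)} = 156 - 4 d$
$u = 9 - i \sqrt{4039}$ ($u = 9 - \sqrt{222 + \left(\left(156 - -428\right) - 4845\right)} = 9 - \sqrt{222 + \left(\left(156 + 428\right) - 4845\right)} = 9 - \sqrt{222 + \left(584 - 4845\right)} = 9 - \sqrt{222 - 4261} = 9 - \sqrt{-4039} = 9 - i \sqrt{4039} \approx 9.0 - 63.553 i$)
$- u = - (9 - i \sqrt{4039}) = -9 + i \sqrt{4039}$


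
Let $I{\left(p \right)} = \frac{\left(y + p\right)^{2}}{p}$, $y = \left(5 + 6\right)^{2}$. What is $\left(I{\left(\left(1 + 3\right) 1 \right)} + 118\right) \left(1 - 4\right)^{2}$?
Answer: $\frac{144873}{4} \approx 36218.0$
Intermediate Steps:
$y = 121$ ($y = 11^{2} = 121$)
$I{\left(p \right)} = \frac{\left(121 + p\right)^{2}}{p}$
$\left(I{\left(\left(1 + 3\right) 1 \right)} + 118\right) \left(1 - 4\right)^{2} = \left(\frac{\left(121 + \left(1 + 3\right) 1\right)^{2}}{\left(1 + 3\right) 1} + 118\right) \left(1 - 4\right)^{2} = \left(\frac{\left(121 + 4 \cdot 1\right)^{2}}{4 \cdot 1} + 118\right) \left(-3\right)^{2} = \left(\frac{\left(121 + 4\right)^{2}}{4} + 118\right) 9 = \left(\frac{125^{2}}{4} + 118\right) 9 = \left(\frac{1}{4} \cdot 15625 + 118\right) 9 = \left(\frac{15625}{4} + 118\right) 9 = \frac{16097}{4} \cdot 9 = \frac{144873}{4}$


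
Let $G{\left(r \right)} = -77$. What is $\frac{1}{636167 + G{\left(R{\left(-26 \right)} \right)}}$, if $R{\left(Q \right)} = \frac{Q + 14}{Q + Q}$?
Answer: $\frac{1}{636090} \approx 1.5721 \cdot 10^{-6}$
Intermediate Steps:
$R{\left(Q \right)} = \frac{14 + Q}{2 Q}$
$\frac{1}{636167 + G{\left(R{\left(-26 \right)} \right)}} = \frac{1}{636167 - 77} = \frac{1}{636090}$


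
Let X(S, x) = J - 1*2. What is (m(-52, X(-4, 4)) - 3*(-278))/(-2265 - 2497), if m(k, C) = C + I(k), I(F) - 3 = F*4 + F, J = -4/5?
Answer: -2871/23810 ≈ -0.12058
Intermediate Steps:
J = -⅘ (J = -4*⅕ = -⅘ ≈ -0.80000)
X(S, x) = -14/5 (X(S, x) = -⅘ - 1*2 = -⅘ - 2 = -14/5)
I(F) = 3 + 5*F (I(F) = 3 + (F*4 + F) = 3 + (4*F + F) = 3 + 5*F)
m(k, C) = 3 + C + 5*k (m(k, C) = C + (3 + 5*k) = 3 + C + 5*k)
(m(-52, X(-4, 4)) - 3*(-278))/(-2265 - 2497) = ((3 - 14/5 + 5*(-52)) - 3*(-278))/(-2265 - 2497) = ((3 - 14/5 - 260) + 834)/(-4762) = (-1299/5 + 834)*(-1/4762) = (2871/5)*(-1/4762) = -2871/23810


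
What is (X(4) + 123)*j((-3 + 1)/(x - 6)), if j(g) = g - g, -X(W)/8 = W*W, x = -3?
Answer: 0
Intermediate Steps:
X(W) = -8*W² (X(W) = -8*W*W = -8*W²)
j(g) = 0
(X(4) + 123)*j((-3 + 1)/(x - 6)) = (-8*4² + 123)*0 = (-8*16 + 123)*0 = (-128 + 123)*0 = -5*0 = 0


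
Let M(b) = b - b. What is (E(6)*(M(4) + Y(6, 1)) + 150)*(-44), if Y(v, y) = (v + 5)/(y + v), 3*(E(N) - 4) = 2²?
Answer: -146344/21 ≈ -6968.8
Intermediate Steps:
E(N) = 16/3 (E(N) = 4 + (⅓)*2² = 4 + (⅓)*4 = 4 + 4/3 = 16/3)
M(b) = 0
Y(v, y) = (5 + v)/(v + y)
(E(6)*(M(4) + Y(6, 1)) + 150)*(-44) = (16*(0 + (5 + 6)/(6 + 1))/3 + 150)*(-44) = (16*(0 + 11/7)/3 + 150)*(-44) = ((16/3)*(11/7) + 150)*(-44) = (176/21 + 150)*(-44) = (3326/21)*(-44) = -146344/21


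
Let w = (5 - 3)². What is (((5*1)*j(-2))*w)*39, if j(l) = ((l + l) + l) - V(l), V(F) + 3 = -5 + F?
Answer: 3120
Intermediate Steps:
V(F) = -8 + F (V(F) = -3 + (-5 + F) = -8 + F)
w = 4 (w = 2² = 4)
j(l) = 8 + 2*l (j(l) = ((l + l) + l) - (-8 + l) = (2*l + l) + (8 - l) = 3*l + (8 - l) = 8 + 2*l)
(((5*1)*j(-2))*w)*39 = (((5*1)*(8 + 2*(-2)))*4)*39 = ((5*(8 - 4))*4)*39 = ((5*4)*4)*39 = (20*4)*39 = 80*39 = 3120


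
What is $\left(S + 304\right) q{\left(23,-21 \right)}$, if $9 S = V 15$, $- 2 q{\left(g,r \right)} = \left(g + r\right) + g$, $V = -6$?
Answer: $-3675$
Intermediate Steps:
$q{\left(g,r \right)} = - g - \frac{r}{2}$ ($q{\left(g,r \right)} = - \frac{\left(g + r\right) + g}{2} = - \frac{r + 2 g}{2} = - g - \frac{r}{2}$)
$S = -10$ ($S = \frac{\left(-6\right) 15}{9} = \frac{1}{9} \left(-90\right) = -10$)
$\left(S + 304\right) q{\left(23,-21 \right)} = \left(-10 + 304\right) \left(\left(-1\right) 23 - - \frac{21}{2}\right) = 294 \left(-23 + \frac{21}{2}\right) = 294 \left(- \frac{25}{2}\right) = -3675$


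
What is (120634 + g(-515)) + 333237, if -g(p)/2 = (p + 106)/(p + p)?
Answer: 233743156/515 ≈ 4.5387e+5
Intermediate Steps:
g(p) = -(106 + p)/p (g(p) = -2*(p + 106)/(p + p) = -2*(106 + p)/(2*p) = -2*(106 + p)*1/(2*p) = -(106 + p)/p)
(120634 + g(-515)) + 333237 = (120634 + (-106 - 1*(-515))/(-515)) + 333237 = (120634 - (-106 + 515)/515) + 333237 = (120634 - 1/515*409) + 333237 = (120634 - 409/515) + 333237 = 62126101/515 + 333237 = 233743156/515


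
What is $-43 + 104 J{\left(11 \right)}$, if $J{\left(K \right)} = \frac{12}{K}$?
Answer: $\frac{775}{11} \approx 70.455$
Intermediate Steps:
$-43 + 104 J{\left(11 \right)} = -43 + 104 \cdot \frac{12}{11} = -43 + \frac{1248}{11} = \frac{775}{11}$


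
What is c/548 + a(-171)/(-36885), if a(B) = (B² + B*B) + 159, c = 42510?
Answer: 255974347/3368830 ≈ 75.983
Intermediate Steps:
a(B) = 159 + 2*B² (a(B) = (B² + B²) + 159 = 2*B² + 159 = 159 + 2*B²)
c/548 + a(-171)/(-36885) = 42510/548 + (159 + 2*(-171)²)/(-36885) = 42510*(1/548) + (159 + 2*29241)*(-1/36885) = 21255/274 + (159 + 58482)*(-1/36885) = 21255/274 + 58641*(-1/36885) = 21255/274 - 19547/12295 = 255974347/3368830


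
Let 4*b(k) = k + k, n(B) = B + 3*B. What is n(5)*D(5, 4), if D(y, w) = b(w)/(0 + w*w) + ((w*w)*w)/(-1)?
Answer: -2555/2 ≈ -1277.5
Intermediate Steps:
n(B) = 4*B
b(k) = k/2 (b(k) = (k + k)/4 = (2*k)/4 = k/2)
D(y, w) = 1/(2*w) - w³ (D(y, w) = (w/2)/(0 + w*w) + ((w*w)*w)/(-1) = (w/2)/(0 + w²) + (w²*w)*(-1) = (w/2)/(w²) + w³*(-1) = (w/2)/w² - w³ = 1/(2*w) - w³)
n(5)*D(5, 4) = (4*5)*((½ - 1*4⁴)/4) = 20*((½ - 1*256)/4) = 20*((½ - 256)/4) = 20*((¼)*(-511/2)) = 20*(-511/8) = -2555/2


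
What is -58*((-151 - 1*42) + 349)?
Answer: -9048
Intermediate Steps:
-58*((-151 - 1*42) + 349) = -58*((-151 - 42) + 349) = -58*(-193 + 349) = -58*156 = -9048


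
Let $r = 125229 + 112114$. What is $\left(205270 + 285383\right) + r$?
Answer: $727996$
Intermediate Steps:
$r = 237343$
$\left(205270 + 285383\right) + r = \left(205270 + 285383\right) + 237343 = 490653 + 237343 = 727996$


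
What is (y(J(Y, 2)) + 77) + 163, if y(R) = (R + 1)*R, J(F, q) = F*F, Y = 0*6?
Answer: 240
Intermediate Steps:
Y = 0
J(F, q) = F²
y(R) = R*(1 + R) (y(R) = (1 + R)*R = R*(1 + R))
(y(J(Y, 2)) + 77) + 163 = (0²*(1 + 0²) + 77) + 163 = (0*(1 + 0) + 77) + 163 = (0*1 + 77) + 163 = (0 + 77) + 163 = 77 + 163 = 240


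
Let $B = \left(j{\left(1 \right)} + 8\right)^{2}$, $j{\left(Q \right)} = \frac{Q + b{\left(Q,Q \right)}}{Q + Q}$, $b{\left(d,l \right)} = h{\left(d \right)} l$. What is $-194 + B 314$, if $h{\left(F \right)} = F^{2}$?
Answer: $25240$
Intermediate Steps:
$b{\left(d,l \right)} = l d^{2}$ ($b{\left(d,l \right)} = d^{2} l = l d^{2}$)
$j{\left(Q \right)} = \frac{Q + Q^{3}}{2 Q}$ ($j{\left(Q \right)} = \frac{Q + Q Q^{2}}{Q + Q} = \frac{Q + Q^{3}}{2 Q}$)
$B = 81$ ($B = \left(\left(\frac{1}{2} + \frac{1^{2}}{2}\right) + 8\right)^{2} = \left(\left(\frac{1}{2} + \frac{1}{2} \cdot 1\right) + 8\right)^{2} = \left(\left(\frac{1}{2} + \frac{1}{2}\right) + 8\right)^{2} = \left(1 + 8\right)^{2} = 9^{2} = 81$)
$-194 + B 314 = -194 + 81 \cdot 314 = -194 + 25434 = 25240$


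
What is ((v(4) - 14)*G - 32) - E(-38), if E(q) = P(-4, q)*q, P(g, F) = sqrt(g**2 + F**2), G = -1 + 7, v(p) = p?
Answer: -92 + 76*sqrt(365) ≈ 1360.0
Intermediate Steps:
G = 6
P(g, F) = sqrt(F**2 + g**2)
E(q) = q*sqrt(16 + q**2) (E(q) = sqrt(q**2 + (-4)**2)*q = sqrt(q**2 + 16)*q = sqrt(16 + q**2)*q = q*sqrt(16 + q**2))
((v(4) - 14)*G - 32) - E(-38) = ((4 - 14)*6 - 32) - (-38)*sqrt(16 + (-38)**2) = (-10*6 - 32) - (-38)*sqrt(16 + 1444) = (-60 - 32) - (-38)*sqrt(1460) = -92 - (-38)*2*sqrt(365) = -92 - (-76)*sqrt(365) = -92 + 76*sqrt(365)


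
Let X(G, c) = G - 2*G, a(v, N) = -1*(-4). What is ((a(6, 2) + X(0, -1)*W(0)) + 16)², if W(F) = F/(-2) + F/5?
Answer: 400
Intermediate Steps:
W(F) = -3*F/10 (W(F) = F*(-½) + F*(⅕) = -F/2 + F/5 = -3*F/10)
a(v, N) = 4
X(G, c) = -G
((a(6, 2) + X(0, -1)*W(0)) + 16)² = ((4 + (-1*0)*(-3/10*0)) + 16)² = ((4 + 0*0) + 16)² = ((4 + 0) + 16)² = (4 + 16)² = 20² = 400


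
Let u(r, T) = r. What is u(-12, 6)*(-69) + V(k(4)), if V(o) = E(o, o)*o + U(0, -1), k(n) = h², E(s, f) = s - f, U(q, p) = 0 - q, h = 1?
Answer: 828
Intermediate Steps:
U(q, p) = -q
k(n) = 1 (k(n) = 1² = 1)
V(o) = 0 (V(o) = (o - o)*o - 1*0 = 0*o + 0 = 0 + 0 = 0)
u(-12, 6)*(-69) + V(k(4)) = -12*(-69) + 0 = 828 + 0 = 828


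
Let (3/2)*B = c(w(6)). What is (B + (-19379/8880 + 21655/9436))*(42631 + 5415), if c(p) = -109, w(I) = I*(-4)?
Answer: -12170504081021/3491320 ≈ -3.4859e+6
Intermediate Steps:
w(I) = -4*I
B = -218/3 (B = (⅔)*(-109) = -218/3 ≈ -72.667)
(B + (-19379/8880 + 21655/9436))*(42631 + 5415) = (-218/3 + (-19379/8880 + 21655/9436))*(42631 + 5415) = (-218/3 + (-19379*1/8880 + 21655*(1/9436)))*48046 = (-218/3 + (-19379/8880 + 21655/9436))*48046 = (-218/3 + 2359039/20947920)*48046 = -506618827/6982640*48046 = -12170504081021/3491320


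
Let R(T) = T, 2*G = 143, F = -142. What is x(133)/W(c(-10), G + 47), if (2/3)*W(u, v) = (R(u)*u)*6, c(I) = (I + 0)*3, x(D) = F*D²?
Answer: -1255919/4050 ≈ -310.10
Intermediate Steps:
G = 143/2 (G = (½)*143 = 143/2 ≈ 71.500)
x(D) = -142*D²
c(I) = 3*I (c(I) = I*3 = 3*I)
W(u, v) = 9*u² (W(u, v) = 3*((u*u)*6)/2 = 3*(u²*6)/2 = 3*(6*u²)/2 = 9*u²)
x(133)/W(c(-10), G + 47) = (-142*133²)/((9*(3*(-10))²)) = (-142*17689)/((9*(-30)²)) = -2511838/(9*900) = -2511838/8100 = -2511838*1/8100 = -1255919/4050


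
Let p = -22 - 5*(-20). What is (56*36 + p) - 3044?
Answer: -950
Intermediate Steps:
p = 78 (p = -22 + 100 = 78)
(56*36 + p) - 3044 = (56*36 + 78) - 3044 = (2016 + 78) - 3044 = 2094 - 3044 = -950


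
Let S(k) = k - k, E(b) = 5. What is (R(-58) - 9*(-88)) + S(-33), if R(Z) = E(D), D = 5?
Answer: 797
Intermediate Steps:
S(k) = 0
R(Z) = 5
(R(-58) - 9*(-88)) + S(-33) = (5 - 9*(-88)) + 0 = (5 + 792) + 0 = 797 + 0 = 797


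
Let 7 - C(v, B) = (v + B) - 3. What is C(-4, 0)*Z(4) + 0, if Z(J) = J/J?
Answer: 14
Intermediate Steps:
C(v, B) = 10 - B - v (C(v, B) = 7 - ((v + B) - 3) = 7 - ((B + v) - 3) = 7 - (-3 + B + v) = 7 + (3 - B - v) = 10 - B - v)
Z(J) = 1
C(-4, 0)*Z(4) + 0 = (10 - 1*0 - 1*(-4))*1 + 0 = (10 + 0 + 4)*1 + 0 = 14*1 + 0 = 14 + 0 = 14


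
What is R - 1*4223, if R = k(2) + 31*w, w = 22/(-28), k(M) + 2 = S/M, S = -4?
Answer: -59519/14 ≈ -4251.4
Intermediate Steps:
k(M) = -2 - 4/M
w = -11/14 (w = 22*(-1/28) = -11/14 ≈ -0.78571)
R = -397/14 (R = (-2 - 4/2) + 31*(-11/14) = (-2 - 4*½) - 341/14 = (-2 - 2) - 341/14 = -4 - 341/14 = -397/14 ≈ -28.357)
R - 1*4223 = -397/14 - 1*4223 = -397/14 - 4223 = -59519/14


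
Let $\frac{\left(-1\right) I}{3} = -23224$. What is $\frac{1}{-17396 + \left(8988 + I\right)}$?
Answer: $\frac{1}{61264} \approx 1.6323 \cdot 10^{-5}$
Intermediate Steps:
$I = 69672$ ($I = \left(-3\right) \left(-23224\right) = 69672$)
$\frac{1}{-17396 + \left(8988 + I\right)} = \frac{1}{-17396 + \left(8988 + 69672\right)} = \frac{1}{-17396 + 78660} = \frac{1}{61264}$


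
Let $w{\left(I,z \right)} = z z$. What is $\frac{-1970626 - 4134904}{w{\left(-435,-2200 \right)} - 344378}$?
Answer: $- \frac{3052765}{2247811} \approx -1.3581$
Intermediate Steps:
$w{\left(I,z \right)} = z^{2}$
$\frac{-1970626 - 4134904}{w{\left(-435,-2200 \right)} - 344378} = \frac{-1970626 - 4134904}{\left(-2200\right)^{2} - 344378} = - \frac{6105530}{4840000 - 344378} = - \frac{6105530}{4495622} = \left(-6105530\right) \frac{1}{4495622} = - \frac{3052765}{2247811}$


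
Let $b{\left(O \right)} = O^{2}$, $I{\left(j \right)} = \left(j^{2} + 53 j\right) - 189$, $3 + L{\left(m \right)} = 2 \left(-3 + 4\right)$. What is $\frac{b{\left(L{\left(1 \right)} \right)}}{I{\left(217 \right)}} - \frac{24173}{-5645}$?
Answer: $\frac{1411733018}{329673645} \approx 4.2822$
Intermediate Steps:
$L{\left(m \right)} = -1$ ($L{\left(m \right)} = -3 + 2 \left(-3 + 4\right) = -3 + 2 \cdot 1 = -3 + 2 = -1$)
$I{\left(j \right)} = -189 + j^{2} + 53 j$
$\frac{b{\left(L{\left(1 \right)} \right)}}{I{\left(217 \right)}} - \frac{24173}{-5645} = \frac{\left(-1\right)^{2}}{-189 + 217^{2} + 53 \cdot 217} - \frac{24173}{-5645} = 1 \frac{1}{-189 + 47089 + 11501} - - \frac{24173}{5645} = 1 \cdot \frac{1}{58401} + \frac{24173}{5645} = \frac{1}{58401} + \frac{24173}{5645} = \frac{1411733018}{329673645}$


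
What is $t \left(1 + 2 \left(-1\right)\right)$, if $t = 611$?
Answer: $-611$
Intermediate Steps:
$t \left(1 + 2 \left(-1\right)\right) = 611 \left(1 + 2 \left(-1\right)\right) = 611 \left(1 - 2\right) = 611 \left(-1\right) = -611$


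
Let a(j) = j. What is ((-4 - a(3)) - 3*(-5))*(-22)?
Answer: -176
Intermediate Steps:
((-4 - a(3)) - 3*(-5))*(-22) = ((-4 - 1*3) - 3*(-5))*(-22) = ((-4 - 3) + 15)*(-22) = (-7 + 15)*(-22) = 8*(-22) = -176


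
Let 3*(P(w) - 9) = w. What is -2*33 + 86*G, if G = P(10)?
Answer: 2984/3 ≈ 994.67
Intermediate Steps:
P(w) = 9 + w/3
G = 37/3 (G = 9 + (1/3)*10 = 9 + 10/3 = 37/3 ≈ 12.333)
-2*33 + 86*G = -2*33 + 86*(37/3) = -66 + 3182/3 = 2984/3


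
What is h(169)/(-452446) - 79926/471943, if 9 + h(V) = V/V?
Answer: -18079211726/106764361289 ≈ -0.16934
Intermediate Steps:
h(V) = -8 (h(V) = -9 + V/V = -9 + 1 = -8)
h(169)/(-452446) - 79926/471943 = -8/(-452446) - 79926/471943 = -8*(-1/452446) - 79926*1/471943 = 4/226223 - 79926/471943 = -18079211726/106764361289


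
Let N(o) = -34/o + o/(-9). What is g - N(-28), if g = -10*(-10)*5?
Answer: 62455/126 ≈ 495.67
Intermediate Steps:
N(o) = -34/o - o/9 (N(o) = -34/o + o*(-1/9) = -34/o - o/9)
g = 500 (g = 100*5 = 500)
g - N(-28) = 500 - (-34/(-28) - 1/9*(-28)) = 500 - (-34*(-1/28) + 28/9) = 500 - (17/14 + 28/9) = 500 - 1*545/126 = 500 - 545/126 = 62455/126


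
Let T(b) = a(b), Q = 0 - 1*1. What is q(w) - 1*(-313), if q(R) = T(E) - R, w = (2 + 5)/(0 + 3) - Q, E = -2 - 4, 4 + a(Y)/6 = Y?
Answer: 749/3 ≈ 249.67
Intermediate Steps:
a(Y) = -24 + 6*Y
Q = -1 (Q = 0 - 1 = -1)
E = -6
T(b) = -24 + 6*b
w = 10/3 (w = (2 + 5)/(0 + 3) - 1*(-1) = 7/3 + 1 = 10/3 ≈ 3.3333)
q(R) = -60 - R (q(R) = (-24 + 6*(-6)) - R = (-24 - 36) - R = -60 - R)
q(w) - 1*(-313) = (-60 - 1*10/3) - 1*(-313) = (-60 - 10/3) + 313 = -190/3 + 313 = 749/3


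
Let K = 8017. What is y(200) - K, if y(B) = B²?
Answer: 31983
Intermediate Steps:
y(200) - K = 200² - 1*8017 = 40000 - 8017 = 31983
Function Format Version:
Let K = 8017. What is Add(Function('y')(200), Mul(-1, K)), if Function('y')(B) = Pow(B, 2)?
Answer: 31983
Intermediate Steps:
Add(Function('y')(200), Mul(-1, K)) = Add(Pow(200, 2), Mul(-1, 8017)) = Add(40000, -8017) = 31983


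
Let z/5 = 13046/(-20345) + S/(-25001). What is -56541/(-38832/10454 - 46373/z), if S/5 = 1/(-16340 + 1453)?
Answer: -1435019884422607913139/366993523713821940181 ≈ -3.9102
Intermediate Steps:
S = -5/14887 (S = 5/(-16340 + 1453) = 5/(-14887) = 5*(-1/14887) = -5/14887 ≈ -0.00033586)
z = -4855589164077/1514440650203 (z = 5*(13046/(-20345) - 5/14887/(-25001)) = 5*(13046*(-1/20345) - 5/14887*(-1/25001)) = 5*(-13046/20345 + 5/372189887) = 5*(-4855589164077/7572203251015) = -4855589164077/1514440650203 ≈ -3.2062)
-56541/(-38832/10454 - 46373/z) = -56541/(-38832/10454 - 46373/(-4855589164077/1514440650203)) = -56541/(-38832*1/10454 - 46373*(-1514440650203/4855589164077)) = -56541/(-19416/5227 + 70229156271863719/4855589164077) = -56541/366993523713821940181/25380164560630479 = -56541*25380164560630479/366993523713821940181 = -1435019884422607913139/366993523713821940181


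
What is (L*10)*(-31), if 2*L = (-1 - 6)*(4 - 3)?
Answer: 1085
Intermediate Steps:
L = -7/2 (L = ((-1 - 6)*(4 - 3))/2 = (-7*1)/2 = (1/2)*(-7) = -7/2 ≈ -3.5000)
(L*10)*(-31) = -7/2*10*(-31) = -35*(-31) = 1085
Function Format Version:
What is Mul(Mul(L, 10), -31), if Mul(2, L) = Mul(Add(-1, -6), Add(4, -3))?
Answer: 1085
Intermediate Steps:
L = Rational(-7, 2) (L = Mul(Rational(1, 2), Mul(Add(-1, -6), Add(4, -3))) = Mul(Rational(1, 2), Mul(-7, 1)) = Mul(Rational(1, 2), -7) = Rational(-7, 2) ≈ -3.5000)
Mul(Mul(L, 10), -31) = Mul(Mul(Rational(-7, 2), 10), -31) = Mul(-35, -31) = 1085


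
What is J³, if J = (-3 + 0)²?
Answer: 729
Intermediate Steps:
J = 9 (J = (-3)² = 9)
J³ = 9³ = 729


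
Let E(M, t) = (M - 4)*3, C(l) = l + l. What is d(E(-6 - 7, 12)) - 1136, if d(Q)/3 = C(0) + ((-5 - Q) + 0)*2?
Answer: -860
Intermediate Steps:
C(l) = 2*l
E(M, t) = -12 + 3*M (E(M, t) = (-4 + M)*3 = -12 + 3*M)
d(Q) = -30 - 6*Q (d(Q) = 3*(2*0 + ((-5 - Q) + 0)*2) = 3*(0 + (-5 - Q)*2) = 3*(0 + (-10 - 2*Q)) = 3*(-10 - 2*Q) = -30 - 6*Q)
d(E(-6 - 7, 12)) - 1136 = (-30 - 6*(-12 + 3*(-6 - 7))) - 1136 = (-30 - 6*(-12 + 3*(-13))) - 1136 = (-30 - 6*(-12 - 39)) - 1136 = (-30 - 6*(-51)) - 1136 = (-30 + 306) - 1136 = 276 - 1136 = -860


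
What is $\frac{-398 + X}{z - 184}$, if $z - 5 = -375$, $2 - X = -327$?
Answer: $\frac{69}{554} \approx 0.12455$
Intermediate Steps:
$X = 329$ ($X = 2 - -327 = 2 + 327 = 329$)
$z = -370$ ($z = 5 - 375 = -370$)
$\frac{-398 + X}{z - 184} = \frac{-398 + 329}{-370 - 184} = - \frac{69}{-554} = \left(-69\right) \left(- \frac{1}{554}\right) = \frac{69}{554}$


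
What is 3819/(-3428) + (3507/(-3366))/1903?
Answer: -4079103143/3659674524 ≈ -1.1146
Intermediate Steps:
3819/(-3428) + (3507/(-3366))/1903 = 3819*(-1/3428) + (3507*(-1/3366))*(1/1903) = -3819/3428 - 1169/1122*1/1903 = -3819/3428 - 1169/2135166 = -4079103143/3659674524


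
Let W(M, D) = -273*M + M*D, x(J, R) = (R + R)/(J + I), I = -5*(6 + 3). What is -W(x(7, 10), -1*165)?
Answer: -4380/19 ≈ -230.53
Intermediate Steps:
I = -45 (I = -5*9 = -45)
x(J, R) = 2*R/(-45 + J) (x(J, R) = (R + R)/(J - 45) = (2*R)/(-45 + J) = 2*R/(-45 + J))
W(M, D) = -273*M + D*M
-W(x(7, 10), -1*165) = -2*10/(-45 + 7)*(-273 - 1*165) = -2*10/(-38)*(-273 - 165) = -2*10*(-1/38)*(-438) = -(-10)*(-438)/19 = -1*4380/19 = -4380/19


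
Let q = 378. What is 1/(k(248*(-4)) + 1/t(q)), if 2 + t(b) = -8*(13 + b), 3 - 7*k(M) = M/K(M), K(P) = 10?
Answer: 3130/45697 ≈ 0.068495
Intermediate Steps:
k(M) = 3/7 - M/70 (k(M) = 3/7 - M/(7*10) = 3/7 - M/70)
t(b) = -106 - 8*b (t(b) = -2 - 8*(13 + b) = -2 + (-104 - 8*b) = -106 - 8*b)
1/(k(248*(-4)) + 1/t(q)) = 1/((3/7 - 124*(-4)/35) + 1/(-106 - 8*378)) = 1/((3/7 - 1/70*(-992)) + 1/(-106 - 3024)) = 1/((3/7 + 496/35) + 1/(-3130)) = 1/(73/5 - 1/3130) = 1/(45697/3130) = 3130/45697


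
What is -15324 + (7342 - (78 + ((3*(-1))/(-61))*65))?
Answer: -491855/61 ≈ -8063.2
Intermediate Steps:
-15324 + (7342 - (78 + ((3*(-1))/(-61))*65)) = -15324 + (7342 - (78 - 3*(-1/61)*65)) = -15324 + (7342 - (78 + (3/61)*65)) = -15324 + (7342 - (78 + 195/61)) = -15324 + (7342 - 1*4953/61) = -15324 + (7342 - 4953/61) = -15324 + 442909/61 = -491855/61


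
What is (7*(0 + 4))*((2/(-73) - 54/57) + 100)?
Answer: 3845744/1387 ≈ 2772.7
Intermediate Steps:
(7*(0 + 4))*((2/(-73) - 54/57) + 100) = (7*4)*((2*(-1/73) - 54*1/57) + 100) = 28*((-2/73 - 18/19) + 100) = 28*(-1352/1387 + 100) = 28*(137348/1387) = 3845744/1387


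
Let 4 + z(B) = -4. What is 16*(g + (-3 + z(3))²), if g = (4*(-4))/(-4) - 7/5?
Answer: 9888/5 ≈ 1977.6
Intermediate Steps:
g = 13/5 (g = -16*(-¼) - 7*⅕ = 4 - 7/5 = 13/5 ≈ 2.6000)
z(B) = -8 (z(B) = -4 - 4 = -8)
16*(g + (-3 + z(3))²) = 16*(13/5 + (-3 - 8)²) = 16*(13/5 + (-11)²) = 16*(13/5 + 121) = 16*(618/5) = 9888/5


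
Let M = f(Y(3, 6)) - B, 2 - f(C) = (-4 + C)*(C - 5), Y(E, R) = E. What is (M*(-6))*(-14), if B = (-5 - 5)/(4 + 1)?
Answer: 168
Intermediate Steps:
f(C) = 2 - (-5 + C)*(-4 + C) (f(C) = 2 - (-4 + C)*(C - 5) = 2 - (-4 + C)*(-5 + C) = 2 - (-5 + C)*(-4 + C))
B = -2 (B = -10/5 = -10*⅕ = -2)
M = 2 (M = (-18 - 1*3² + 9*3) - 1*(-2) = (-18 - 1*9 + 27) + 2 = (-18 - 9 + 27) + 2 = 0 + 2 = 2)
(M*(-6))*(-14) = (2*(-6))*(-14) = -12*(-14) = 168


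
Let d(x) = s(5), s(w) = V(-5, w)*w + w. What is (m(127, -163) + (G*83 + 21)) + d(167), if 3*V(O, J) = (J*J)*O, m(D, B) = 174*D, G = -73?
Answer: 47570/3 ≈ 15857.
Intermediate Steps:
V(O, J) = O*J²/3 (V(O, J) = ((J*J)*O)/3 = (J²*O)/3 = (O*J²)/3 = O*J²/3)
s(w) = w - 5*w³/3 (s(w) = ((⅓)*(-5)*w²)*w + w = (-5*w²/3)*w + w = -5*w³/3 + w = w - 5*w³/3)
d(x) = -610/3 (d(x) = 5 - 5/3*5³ = 5 - 5/3*125 = 5 - 625/3 = -610/3)
(m(127, -163) + (G*83 + 21)) + d(167) = (174*127 + (-73*83 + 21)) - 610/3 = (22098 + (-6059 + 21)) - 610/3 = (22098 - 6038) - 610/3 = 16060 - 610/3 = 47570/3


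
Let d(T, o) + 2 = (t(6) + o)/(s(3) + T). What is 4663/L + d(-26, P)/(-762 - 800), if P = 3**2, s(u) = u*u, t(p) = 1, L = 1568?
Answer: 5631377/1892576 ≈ 2.9755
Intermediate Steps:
s(u) = u**2
P = 9
d(T, o) = -2 + (1 + o)/(9 + T) (d(T, o) = -2 + (1 + o)/(3**2 + T) = -2 + (1 + o)/(9 + T))
4663/L + d(-26, P)/(-762 - 800) = 4663/1568 + ((-17 + 9 - 2*(-26))/(9 - 26))/(-762 - 800) = 4663*(1/1568) + ((-17 + 9 + 52)/(-17))/(-1562) = 4663/1568 - 1/17*44*(-1/1562) = 4663/1568 - 44/17*(-1/1562) = 4663/1568 + 2/1207 = 5631377/1892576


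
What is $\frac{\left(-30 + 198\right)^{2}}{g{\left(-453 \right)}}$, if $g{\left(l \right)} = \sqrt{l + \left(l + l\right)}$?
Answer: $- \frac{9408 i \sqrt{151}}{151} \approx - 765.61 i$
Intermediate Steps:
$g{\left(l \right)} = \sqrt{3} \sqrt{l}$ ($g{\left(l \right)} = \sqrt{l + 2 l} = \sqrt{3 l} = \sqrt{3} \sqrt{l}$)
$\frac{\left(-30 + 198\right)^{2}}{g{\left(-453 \right)}} = \frac{\left(-30 + 198\right)^{2}}{\sqrt{3} \sqrt{-453}} = \frac{168^{2}}{\sqrt{3} i \sqrt{453}} = \frac{28224}{3 i \sqrt{151}} = 28224 \left(- \frac{i \sqrt{151}}{453}\right) = - \frac{9408 i \sqrt{151}}{151}$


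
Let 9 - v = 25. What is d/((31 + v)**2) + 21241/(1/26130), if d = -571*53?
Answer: 124881118987/225 ≈ 5.5503e+8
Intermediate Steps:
v = -16 (v = 9 - 1*25 = 9 - 25 = -16)
d = -30263
d/((31 + v)**2) + 21241/(1/26130) = -30263/(31 - 16)**2 + 21241/(1/26130) = -30263/(15**2) + 21241/(1/26130) = -30263/225 + 21241*26130 = -30263*1/225 + 555027330 = -30263/225 + 555027330 = 124881118987/225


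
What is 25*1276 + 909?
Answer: 32809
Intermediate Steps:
25*1276 + 909 = 31900 + 909 = 32809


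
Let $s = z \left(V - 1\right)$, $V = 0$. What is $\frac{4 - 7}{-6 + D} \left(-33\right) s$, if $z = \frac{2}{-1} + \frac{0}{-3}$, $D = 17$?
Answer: $18$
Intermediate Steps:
$z = -2$ ($z = 2 \left(-1\right) + 0 \left(- \frac{1}{3}\right) = -2 + 0 = -2$)
$s = 2$ ($s = - 2 \left(0 - 1\right) = \left(-2\right) \left(-1\right) = 2$)
$\frac{4 - 7}{-6 + D} \left(-33\right) s = \frac{4 - 7}{-6 + 17} \left(-33\right) 2 = - \frac{3}{11} \left(-33\right) 2 = \left(-3\right) \frac{1}{11} \left(-33\right) 2 = \left(- \frac{3}{11}\right) \left(-33\right) 2 = 9 \cdot 2 = 18$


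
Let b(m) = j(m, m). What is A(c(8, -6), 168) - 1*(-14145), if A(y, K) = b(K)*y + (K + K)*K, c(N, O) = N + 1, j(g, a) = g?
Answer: 72105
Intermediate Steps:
b(m) = m
c(N, O) = 1 + N
A(y, K) = 2*K² + K*y (A(y, K) = K*y + (K + K)*K = K*y + (2*K)*K = K*y + 2*K² = 2*K² + K*y)
A(c(8, -6), 168) - 1*(-14145) = 168*((1 + 8) + 2*168) - 1*(-14145) = 168*(9 + 336) + 14145 = 168*345 + 14145 = 57960 + 14145 = 72105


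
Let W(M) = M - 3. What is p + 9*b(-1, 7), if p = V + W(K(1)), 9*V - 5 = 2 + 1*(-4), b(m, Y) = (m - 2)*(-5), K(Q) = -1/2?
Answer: 791/6 ≈ 131.83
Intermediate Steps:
K(Q) = -½ (K(Q) = -1*½ = -½)
W(M) = -3 + M
b(m, Y) = 10 - 5*m (b(m, Y) = (-2 + m)*(-5) = 10 - 5*m)
V = ⅓ (V = 5/9 + (2 + 1*(-4))/9 = 5/9 + (2 - 4)/9 = 5/9 + (⅑)*(-2) = 5/9 - 2/9 = ⅓ ≈ 0.33333)
p = -19/6 (p = ⅓ + (-3 - ½) = ⅓ - 7/2 = -19/6 ≈ -3.1667)
p + 9*b(-1, 7) = -19/6 + 9*(10 - 5*(-1)) = -19/6 + 9*(10 + 5) = -19/6 + 9*15 = -19/6 + 135 = 791/6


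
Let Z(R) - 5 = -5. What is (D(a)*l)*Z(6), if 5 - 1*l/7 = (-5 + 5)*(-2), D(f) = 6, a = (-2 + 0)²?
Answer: 0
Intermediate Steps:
a = 4 (a = (-2)² = 4)
Z(R) = 0 (Z(R) = 5 - 5 = 0)
l = 35 (l = 35 - 7*(-5 + 5)*(-2) = 35 - 0*(-2) = 35 - 7*0 = 35 + 0 = 35)
(D(a)*l)*Z(6) = (6*35)*0 = 210*0 = 0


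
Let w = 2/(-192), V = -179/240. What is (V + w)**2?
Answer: 14641/25600 ≈ 0.57191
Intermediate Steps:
V = -179/240 (V = -179*1/240 = -179/240 ≈ -0.74583)
w = -1/96 (w = 2*(-1/192) = -1/96 ≈ -0.010417)
(V + w)**2 = (-179/240 - 1/96)**2 = (-121/160)**2 = 14641/25600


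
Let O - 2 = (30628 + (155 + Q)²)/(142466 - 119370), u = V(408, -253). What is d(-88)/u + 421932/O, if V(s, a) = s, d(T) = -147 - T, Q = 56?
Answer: 1325309653819/16502376 ≈ 80310.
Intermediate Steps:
u = 408
O = 121341/23096 (O = 2 + (30628 + (155 + 56)²)/(142466 - 119370) = 2 + (30628 + 211²)/23096 = 2 + (30628 + 44521)*(1/23096) = 2 + 75149*(1/23096) = 2 + 75149/23096 = 121341/23096 ≈ 5.2538)
d(-88)/u + 421932/O = (-147 - 1*(-88))/408 + 421932/(121341/23096) = (-147 + 88)*(1/408) + 421932*(23096/121341) = -59*1/408 + 3248313824/40447 = -59/408 + 3248313824/40447 = 1325309653819/16502376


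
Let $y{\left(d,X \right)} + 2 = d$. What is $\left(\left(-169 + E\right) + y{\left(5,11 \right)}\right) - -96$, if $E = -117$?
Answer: $-187$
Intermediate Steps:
$y{\left(d,X \right)} = -2 + d$
$\left(\left(-169 + E\right) + y{\left(5,11 \right)}\right) - -96 = \left(\left(-169 - 117\right) + \left(-2 + 5\right)\right) - -96 = \left(-286 + 3\right) + 96 = -283 + 96 = -187$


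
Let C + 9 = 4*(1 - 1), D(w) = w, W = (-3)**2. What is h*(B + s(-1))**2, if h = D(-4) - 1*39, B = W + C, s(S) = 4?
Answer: -688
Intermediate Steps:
W = 9
C = -9 (C = -9 + 4*(1 - 1) = -9 + 4*0 = -9 + 0 = -9)
B = 0 (B = 9 - 9 = 0)
h = -43 (h = -4 - 1*39 = -4 - 39 = -43)
h*(B + s(-1))**2 = -43*(0 + 4)**2 = -43*4**2 = -43*16 = -688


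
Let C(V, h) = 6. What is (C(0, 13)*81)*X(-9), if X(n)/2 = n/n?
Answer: 972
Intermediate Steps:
X(n) = 2 (X(n) = 2*(n/n) = 2*1 = 2)
(C(0, 13)*81)*X(-9) = (6*81)*2 = 486*2 = 972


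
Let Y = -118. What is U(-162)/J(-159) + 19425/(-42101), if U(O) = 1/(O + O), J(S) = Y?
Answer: -742614499/1609605432 ≈ -0.46136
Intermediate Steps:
J(S) = -118
U(O) = 1/(2*O)
U(-162)/J(-159) + 19425/(-42101) = ((½)/(-162))/(-118) + 19425/(-42101) = ((½)*(-1/162))*(-1/118) + 19425*(-1/42101) = -1/324*(-1/118) - 19425/42101 = 1/38232 - 19425/42101 = -742614499/1609605432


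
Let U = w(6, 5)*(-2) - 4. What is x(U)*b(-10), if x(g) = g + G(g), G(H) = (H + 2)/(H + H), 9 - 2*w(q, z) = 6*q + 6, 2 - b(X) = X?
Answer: 10278/29 ≈ 354.41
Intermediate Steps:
b(X) = 2 - X
w(q, z) = 3/2 - 3*q (w(q, z) = 9/2 - (6*q + 6)/2 = 9/2 - (6 + 6*q)/2 = 9/2 + (-3 - 3*q) = 3/2 - 3*q)
G(H) = (2 + H)/(2*H) (G(H) = (2 + H)/((2*H)) = (2 + H)*(1/(2*H)) = (2 + H)/(2*H))
U = 29 (U = (3/2 - 3*6)*(-2) - 4 = (3/2 - 18)*(-2) - 4 = -33/2*(-2) - 4 = 33 - 4 = 29)
x(g) = g + (2 + g)/(2*g)
x(U)*b(-10) = (½ + 29 + 1/29)*(2 - 1*(-10)) = (½ + 29 + 1/29)*(2 + 10) = (1713/58)*12 = 10278/29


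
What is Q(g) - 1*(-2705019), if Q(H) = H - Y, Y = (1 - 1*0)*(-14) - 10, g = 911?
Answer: 2705954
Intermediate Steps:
Y = -24 (Y = (1 + 0)*(-14) - 10 = 1*(-14) - 10 = -14 - 10 = -24)
Q(H) = 24 + H (Q(H) = H - 1*(-24) = H + 24 = 24 + H)
Q(g) - 1*(-2705019) = (24 + 911) - 1*(-2705019) = 935 + 2705019 = 2705954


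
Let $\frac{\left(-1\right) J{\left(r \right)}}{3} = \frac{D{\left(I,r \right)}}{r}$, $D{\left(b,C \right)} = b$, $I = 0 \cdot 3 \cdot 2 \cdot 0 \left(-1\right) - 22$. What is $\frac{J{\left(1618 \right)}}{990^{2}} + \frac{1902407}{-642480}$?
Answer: $- \frac{761828384477}{257284328400} \approx -2.961$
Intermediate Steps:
$I = -22$ ($I = 0 \cdot 0 \left(-1\right) - 22 = 0 \cdot 0 - 22 = 0 - 22 = -22$)
$J{\left(r \right)} = \frac{66}{r}$ ($J{\left(r \right)} = - 3 \left(- \frac{22}{r}\right) = \frac{66}{r}$)
$\frac{J{\left(1618 \right)}}{990^{2}} + \frac{1902407}{-642480} = \frac{66 \cdot \frac{1}{1618}}{990^{2}} + \frac{1902407}{-642480} = \frac{66 \cdot \frac{1}{1618}}{980100} + 1902407 \left(- \frac{1}{642480}\right) = \frac{33}{809} \cdot \frac{1}{980100} - \frac{1902407}{642480} = \frac{1}{24027300} - \frac{1902407}{642480} = - \frac{761828384477}{257284328400}$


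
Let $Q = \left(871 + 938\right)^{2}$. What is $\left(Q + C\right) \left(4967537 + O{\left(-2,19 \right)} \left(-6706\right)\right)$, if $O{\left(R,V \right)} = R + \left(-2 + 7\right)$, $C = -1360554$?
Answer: $9459103966413$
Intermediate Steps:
$O{\left(R,V \right)} = 5 + R$ ($O{\left(R,V \right)} = R + 5 = 5 + R$)
$Q = 3272481$ ($Q = 1809^{2} = 3272481$)
$\left(Q + C\right) \left(4967537 + O{\left(-2,19 \right)} \left(-6706\right)\right) = \left(3272481 - 1360554\right) \left(4967537 + \left(5 - 2\right) \left(-6706\right)\right) = 1911927 \left(4967537 + 3 \left(-6706\right)\right) = 1911927 \left(4967537 - 20118\right) = 1911927 \cdot 4947419 = 9459103966413$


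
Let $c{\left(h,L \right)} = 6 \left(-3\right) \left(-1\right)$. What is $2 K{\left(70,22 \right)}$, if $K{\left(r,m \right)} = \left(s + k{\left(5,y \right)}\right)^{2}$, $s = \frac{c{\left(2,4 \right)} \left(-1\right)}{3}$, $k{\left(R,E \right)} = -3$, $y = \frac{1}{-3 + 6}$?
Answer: $162$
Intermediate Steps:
$c{\left(h,L \right)} = 18$ ($c{\left(h,L \right)} = \left(-18\right) \left(-1\right) = 18$)
$y = \frac{1}{3} \approx 0.33333$
$s = -6$ ($s = \frac{18 \left(-1\right)}{3} = \left(-18\right) \frac{1}{3} = -6$)
$K{\left(r,m \right)} = 81$ ($K{\left(r,m \right)} = \left(-6 - 3\right)^{2} = \left(-9\right)^{2} = 81$)
$2 K{\left(70,22 \right)} = 2 \cdot 81 = 162$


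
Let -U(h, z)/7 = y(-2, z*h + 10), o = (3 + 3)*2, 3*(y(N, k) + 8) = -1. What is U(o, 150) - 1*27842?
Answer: -83351/3 ≈ -27784.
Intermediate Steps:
y(N, k) = -25/3 (y(N, k) = -8 + (⅓)*(-1) = -8 - ⅓ = -25/3)
o = 12 (o = 6*2 = 12)
U(h, z) = 175/3 (U(h, z) = -7*(-25/3) = 175/3)
U(o, 150) - 1*27842 = 175/3 - 1*27842 = 175/3 - 27842 = -83351/3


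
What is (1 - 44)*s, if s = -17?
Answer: 731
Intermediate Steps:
(1 - 44)*s = (1 - 44)*(-17) = -43*(-17) = 731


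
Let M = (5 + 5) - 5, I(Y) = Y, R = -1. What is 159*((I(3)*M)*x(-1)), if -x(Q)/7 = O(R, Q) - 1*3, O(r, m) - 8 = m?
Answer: -66780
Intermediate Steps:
O(r, m) = 8 + m
x(Q) = -35 - 7*Q (x(Q) = -7*((8 + Q) - 1*3) = -7*((8 + Q) - 3) = -7*(5 + Q) = -35 - 7*Q)
M = 5 (M = 10 - 5 = 5)
159*((I(3)*M)*x(-1)) = 159*((3*5)*(-35 - 7*(-1))) = 159*(15*(-35 + 7)) = 159*(15*(-28)) = 159*(-420) = -66780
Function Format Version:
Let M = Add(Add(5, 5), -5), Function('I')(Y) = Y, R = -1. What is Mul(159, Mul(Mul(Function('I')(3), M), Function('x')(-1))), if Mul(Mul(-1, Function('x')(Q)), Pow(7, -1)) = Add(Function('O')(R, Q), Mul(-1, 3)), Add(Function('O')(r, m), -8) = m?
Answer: -66780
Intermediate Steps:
Function('O')(r, m) = Add(8, m)
Function('x')(Q) = Add(-35, Mul(-7, Q)) (Function('x')(Q) = Mul(-7, Add(Add(8, Q), Mul(-1, 3))) = Mul(-7, Add(Add(8, Q), -3)) = Mul(-7, Add(5, Q)) = Add(-35, Mul(-7, Q)))
M = 5 (M = Add(10, -5) = 5)
Mul(159, Mul(Mul(Function('I')(3), M), Function('x')(-1))) = Mul(159, Mul(Mul(3, 5), Add(-35, Mul(-7, -1)))) = Mul(159, Mul(15, Add(-35, 7))) = Mul(159, Mul(15, -28)) = Mul(159, -420) = -66780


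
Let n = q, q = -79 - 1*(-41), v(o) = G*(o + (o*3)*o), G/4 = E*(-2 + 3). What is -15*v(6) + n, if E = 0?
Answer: -38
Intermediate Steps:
G = 0 (G = 4*(0*(-2 + 3)) = 4*(0*1) = 4*0 = 0)
v(o) = 0 (v(o) = 0*(o + (o*3)*o) = 0*(o + (3*o)*o) = 0*(o + 3*o**2) = 0)
q = -38 (q = -79 + 41 = -38)
n = -38
-15*v(6) + n = -15*0 - 38 = 0 - 38 = -38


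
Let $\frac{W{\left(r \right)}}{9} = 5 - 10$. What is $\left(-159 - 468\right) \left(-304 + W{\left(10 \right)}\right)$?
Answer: $218823$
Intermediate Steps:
$W{\left(r \right)} = -45$ ($W{\left(r \right)} = 9 \left(5 - 10\right) = 9 \left(-5\right) = -45$)
$\left(-159 - 468\right) \left(-304 + W{\left(10 \right)}\right) = \left(-159 - 468\right) \left(-304 - 45\right) = \left(-627\right) \left(-349\right) = 218823$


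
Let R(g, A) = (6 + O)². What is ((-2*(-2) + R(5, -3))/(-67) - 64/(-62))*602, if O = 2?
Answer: 21672/2077 ≈ 10.434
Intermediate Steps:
R(g, A) = 64 (R(g, A) = (6 + 2)² = 8² = 64)
((-2*(-2) + R(5, -3))/(-67) - 64/(-62))*602 = ((-2*(-2) + 64)/(-67) - 64/(-62))*602 = ((4 + 64)*(-1/67) - 64*(-1/62))*602 = (68*(-1/67) + 32/31)*602 = (-68/67 + 32/31)*602 = (36/2077)*602 = 21672/2077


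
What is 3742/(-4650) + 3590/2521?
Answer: 3629959/5861325 ≈ 0.61931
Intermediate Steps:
3742/(-4650) + 3590/2521 = 3742*(-1/4650) + 3590*(1/2521) = -1871/2325 + 3590/2521 = 3629959/5861325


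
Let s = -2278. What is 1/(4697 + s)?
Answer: 1/2419 ≈ 0.00041339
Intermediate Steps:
1/(4697 + s) = 1/(4697 - 2278) = 1/2419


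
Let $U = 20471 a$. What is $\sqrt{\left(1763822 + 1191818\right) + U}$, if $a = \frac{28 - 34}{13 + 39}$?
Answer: $\frac{\sqrt{1996415902}}{26} \approx 1718.5$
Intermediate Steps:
$a = - \frac{3}{26}$ ($a = - \frac{6}{52} = \left(-6\right) \frac{1}{52} = - \frac{3}{26} \approx -0.11538$)
$U = - \frac{61413}{26}$ ($U = 20471 \left(- \frac{3}{26}\right) = - \frac{61413}{26} \approx -2362.0$)
$\sqrt{\left(1763822 + 1191818\right) + U} = \sqrt{\left(1763822 + 1191818\right) - \frac{61413}{26}} = \sqrt{2955640 - \frac{61413}{26}} = \sqrt{\frac{76785227}{26}} = \frac{\sqrt{1996415902}}{26}$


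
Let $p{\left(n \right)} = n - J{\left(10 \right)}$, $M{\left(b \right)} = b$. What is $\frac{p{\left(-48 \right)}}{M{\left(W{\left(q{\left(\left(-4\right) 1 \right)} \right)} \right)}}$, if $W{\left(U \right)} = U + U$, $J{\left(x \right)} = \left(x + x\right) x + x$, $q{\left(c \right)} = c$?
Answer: $\frac{129}{4} \approx 32.25$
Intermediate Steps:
$J{\left(x \right)} = x + 2 x^{2}$ ($J{\left(x \right)} = 2 x x + x = 2 x^{2} + x = x + 2 x^{2}$)
$W{\left(U \right)} = 2 U$
$p{\left(n \right)} = -210 + n$ ($p{\left(n \right)} = n - 10 \left(1 + 2 \cdot 10\right) = n - 10 \left(1 + 20\right) = n - 10 \cdot 21 = n - 210 = -210 + n$)
$\frac{p{\left(-48 \right)}}{M{\left(W{\left(q{\left(\left(-4\right) 1 \right)} \right)} \right)}} = \frac{-210 - 48}{2 \left(\left(-4\right) 1\right)} = - \frac{258}{2 \left(-4\right)} = - \frac{258}{-8} = \left(-258\right) \left(- \frac{1}{8}\right) = \frac{129}{4}$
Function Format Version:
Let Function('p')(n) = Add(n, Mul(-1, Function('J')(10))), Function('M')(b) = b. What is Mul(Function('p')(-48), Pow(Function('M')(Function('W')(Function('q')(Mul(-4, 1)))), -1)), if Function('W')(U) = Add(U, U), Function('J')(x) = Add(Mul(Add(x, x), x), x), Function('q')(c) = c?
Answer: Rational(129, 4) ≈ 32.250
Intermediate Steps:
Function('J')(x) = Add(x, Mul(2, Pow(x, 2))) (Function('J')(x) = Add(Mul(Mul(2, x), x), x) = Add(Mul(2, Pow(x, 2)), x) = Add(x, Mul(2, Pow(x, 2))))
Function('W')(U) = Mul(2, U)
Function('p')(n) = Add(-210, n) (Function('p')(n) = Add(n, Mul(-1, Mul(10, Add(1, Mul(2, 10))))) = Add(n, Mul(-1, Mul(10, Add(1, 20)))) = Add(n, Mul(-1, Mul(10, 21))) = Add(n, Mul(-1, 210)) = Add(n, -210) = Add(-210, n))
Mul(Function('p')(-48), Pow(Function('M')(Function('W')(Function('q')(Mul(-4, 1)))), -1)) = Mul(Add(-210, -48), Pow(Mul(2, Mul(-4, 1)), -1)) = Mul(-258, Pow(Mul(2, -4), -1)) = Mul(-258, Pow(-8, -1)) = Mul(-258, Rational(-1, 8)) = Rational(129, 4)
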